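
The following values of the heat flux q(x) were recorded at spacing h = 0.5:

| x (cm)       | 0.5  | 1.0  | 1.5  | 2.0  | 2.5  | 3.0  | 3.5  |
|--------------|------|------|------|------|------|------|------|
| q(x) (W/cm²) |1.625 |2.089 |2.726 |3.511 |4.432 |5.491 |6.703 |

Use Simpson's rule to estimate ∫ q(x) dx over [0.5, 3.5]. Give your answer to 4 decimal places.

h = 0.5, n = 6.
(h/3)·[y₀ + 4y₁ + 2y₂ + 4y₃ + 2y₄ + 4y₅ + y₆] = 0.166667·(67.008) = 11.1680.

11.1680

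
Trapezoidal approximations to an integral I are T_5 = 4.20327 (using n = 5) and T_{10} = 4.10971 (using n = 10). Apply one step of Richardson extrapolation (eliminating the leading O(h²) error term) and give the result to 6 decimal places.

R = (4·T_{10} − T_5) / 3 = (4·4.10971 − 4.20327)/3 = (12.23557)/3 = 4.078523.

4.078523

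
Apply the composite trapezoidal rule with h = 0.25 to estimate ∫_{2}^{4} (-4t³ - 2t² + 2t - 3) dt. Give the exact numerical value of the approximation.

h = (4 − 2)/8 = 0.25.
Nodes t₀,…,t₈ = 2, 2.25, 2.5, 2.75, 3, 3.25, 3.5, 3.75, 4.
f(t) = -4t³ - 2t² + 2t - 3: f₀=-39, f₁=-54.1875, f₂=-73, f₃=-95.8125, f₄=-123, f₅=-154.9375, f₆=-192, f₇=-234.5625, f₈=-283.
(h/2)·[f₀ + 2f₁ + 2f₂ + 2f₃ + 2f₄ + 2f₅ + 2f₆ + 2f₇ + f₈] = 0.125·(-2177) = -272.125.

-272.125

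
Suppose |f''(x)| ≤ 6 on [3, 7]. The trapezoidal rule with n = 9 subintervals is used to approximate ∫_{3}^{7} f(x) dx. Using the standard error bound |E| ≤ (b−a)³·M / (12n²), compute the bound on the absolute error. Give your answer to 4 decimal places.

|E| ≤ (4)³·6 / (12·9²) = 384/972 = 0.3951.

0.3951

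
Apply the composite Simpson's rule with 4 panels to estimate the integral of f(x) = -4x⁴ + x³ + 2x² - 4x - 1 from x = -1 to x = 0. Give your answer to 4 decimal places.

0.6146

h = (0 − (-1))/4 = 0.25.
Nodes x₀,…,x₄ = -1, -0.75, -0.5, -0.25, 0.
f(x) = -4x⁴ + x³ + 2x² - 4x - 1: f₀=0, f₁=1.4375, f₂=1.125, f₃=0.09375, f₄=-1.
(h/3)·[f₀ + 4f₁ + 2f₂ + 4f₃ + f₄] = 0.083333·(7.375) = 0.6146.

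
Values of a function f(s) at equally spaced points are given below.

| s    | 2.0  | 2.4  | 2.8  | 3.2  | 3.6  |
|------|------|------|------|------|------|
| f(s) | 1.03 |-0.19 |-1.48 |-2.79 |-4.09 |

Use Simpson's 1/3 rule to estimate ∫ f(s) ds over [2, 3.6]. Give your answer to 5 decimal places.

-2.39200

h = 0.4, n = 4.
(h/3)·[y₀ + 4y₁ + 2y₂ + 4y₃ + y₄] = 0.133333·(-17.94) = -2.39200.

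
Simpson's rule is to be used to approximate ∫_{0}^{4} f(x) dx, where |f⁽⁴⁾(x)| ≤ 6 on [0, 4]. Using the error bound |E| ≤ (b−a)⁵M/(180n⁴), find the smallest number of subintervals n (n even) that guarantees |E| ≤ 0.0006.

16

Need 6144/(180n⁴) ≤ 0.0006.
n⁴ ≥ 6144/(180·0.0006) = 56888.9 ⇒ n ≥ 15.4439, so the smallest even n is 16. (n must be even for Simpson's rule.)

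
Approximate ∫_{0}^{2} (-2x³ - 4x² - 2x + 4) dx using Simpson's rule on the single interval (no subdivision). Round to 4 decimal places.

-14.6667

S = (b−a)/6 · [f(0) + 4f(1) + f(2)] = 0.333333·[4 + 4·(-4) + (-32)] = -14.6667.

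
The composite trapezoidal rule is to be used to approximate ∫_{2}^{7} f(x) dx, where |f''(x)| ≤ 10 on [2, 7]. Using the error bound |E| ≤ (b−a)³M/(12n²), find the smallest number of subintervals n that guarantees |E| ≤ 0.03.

59

Need 1250/(12n²) ≤ 0.03.
n² ≥ 1250/(12·0.03) = 3472.22 ⇒ n ≥ 58.9256, so the smallest n is 59.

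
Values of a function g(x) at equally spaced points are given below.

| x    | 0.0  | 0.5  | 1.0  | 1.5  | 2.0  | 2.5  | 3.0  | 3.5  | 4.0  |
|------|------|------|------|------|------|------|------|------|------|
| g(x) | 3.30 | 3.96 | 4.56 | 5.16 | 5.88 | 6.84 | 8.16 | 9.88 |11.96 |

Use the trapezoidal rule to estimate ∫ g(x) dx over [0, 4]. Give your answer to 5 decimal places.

26.03500

h = 0.5, n = 8.
(h/2)·[y₀ + 2y₁ + 2y₂ + 2y₃ + 2y₄ + 2y₅ + 2y₆ + 2y₇ + y₈] = 0.25·(104.14) = 26.03500.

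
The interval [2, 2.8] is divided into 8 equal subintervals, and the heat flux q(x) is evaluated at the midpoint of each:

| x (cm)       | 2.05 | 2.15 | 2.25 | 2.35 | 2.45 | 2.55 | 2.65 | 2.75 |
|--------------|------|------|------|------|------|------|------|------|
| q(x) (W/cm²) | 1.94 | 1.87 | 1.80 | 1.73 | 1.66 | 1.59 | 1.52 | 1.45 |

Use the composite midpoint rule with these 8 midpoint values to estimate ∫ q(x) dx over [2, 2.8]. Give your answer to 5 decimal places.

1.35600

h = 0.1, n = 8.
h·[y(m₁) + y(m₂) + y(m₃) + y(m₄) + y(m₅) + y(m₆) + y(m₇) + y(m₈)] = 0.1·(13.56) = 1.35600.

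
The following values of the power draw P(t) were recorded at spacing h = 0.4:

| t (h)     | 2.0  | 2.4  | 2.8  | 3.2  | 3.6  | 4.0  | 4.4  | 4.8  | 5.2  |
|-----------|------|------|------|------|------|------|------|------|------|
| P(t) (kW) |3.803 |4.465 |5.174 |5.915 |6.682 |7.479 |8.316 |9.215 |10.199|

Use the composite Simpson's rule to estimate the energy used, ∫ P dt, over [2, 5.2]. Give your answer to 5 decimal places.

21.68560

h = 0.4, n = 8.
(h/3)·[y₀ + 4y₁ + 2y₂ + 4y₃ + 2y₄ + 4y₅ + 2y₆ + 4y₇ + y₈] = 0.133333·(162.642) = 21.68560.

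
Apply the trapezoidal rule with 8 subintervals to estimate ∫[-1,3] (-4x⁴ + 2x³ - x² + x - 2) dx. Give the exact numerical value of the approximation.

-177

h = (3 − (-1))/8 = 0.5.
Nodes x₀,…,x₈ = -1, -0.5, 0, 0.5, 1, 1.5, 2, 2.5, 3.
f(x) = -4x⁴ + 2x³ - x² + x - 2: f₀=-10, f₁=-3.25, f₂=-2, f₃=-1.75, f₄=-4, f₅=-16.25, f₆=-52, f₇=-130.75, f₈=-278.
(h/2)·[f₀ + 2f₁ + 2f₂ + 2f₃ + 2f₄ + 2f₅ + 2f₆ + 2f₇ + f₈] = 0.25·(-708) = -177.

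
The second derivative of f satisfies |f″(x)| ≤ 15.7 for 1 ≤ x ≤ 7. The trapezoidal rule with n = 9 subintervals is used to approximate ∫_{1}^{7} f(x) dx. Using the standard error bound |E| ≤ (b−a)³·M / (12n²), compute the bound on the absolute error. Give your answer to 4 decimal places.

|E| ≤ (6)³·15.7 / (12·9²) = 3391.2/972 = 3.4889.

3.4889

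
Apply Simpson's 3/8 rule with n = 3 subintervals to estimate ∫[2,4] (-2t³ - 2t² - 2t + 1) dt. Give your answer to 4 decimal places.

h = (4 − 2)/3 = 0.666667.
Nodes t₀,…,t₃ = 2, 2.666667, 3.333333, 4.
f(t) = -2t³ - 2t² - 2t + 1: f₀=-27, f₁=-56.481481, f₂=-101.962963, f₃=-167.
(3h/8)·[f₀ + 3f₁ + 3f₂ + f₃] = 0.25·(-669.333333) = -167.3333.

-167.3333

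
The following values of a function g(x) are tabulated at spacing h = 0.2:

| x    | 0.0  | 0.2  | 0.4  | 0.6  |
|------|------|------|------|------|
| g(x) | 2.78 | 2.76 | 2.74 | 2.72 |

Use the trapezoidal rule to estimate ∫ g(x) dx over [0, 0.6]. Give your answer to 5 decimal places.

h = 0.2, n = 3.
(h/2)·[y₀ + 2y₁ + 2y₂ + y₃] = 0.1·(16.50) = 1.65000.

1.65000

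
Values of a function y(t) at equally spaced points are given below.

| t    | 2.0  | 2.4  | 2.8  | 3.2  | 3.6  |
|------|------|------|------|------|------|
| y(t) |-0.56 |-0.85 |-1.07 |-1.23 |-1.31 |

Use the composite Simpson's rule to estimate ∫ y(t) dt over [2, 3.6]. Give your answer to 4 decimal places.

-1.6440

h = 0.4, n = 4.
(h/3)·[y₀ + 4y₁ + 2y₂ + 4y₃ + y₄] = 0.133333·(-12.33) = -1.6440.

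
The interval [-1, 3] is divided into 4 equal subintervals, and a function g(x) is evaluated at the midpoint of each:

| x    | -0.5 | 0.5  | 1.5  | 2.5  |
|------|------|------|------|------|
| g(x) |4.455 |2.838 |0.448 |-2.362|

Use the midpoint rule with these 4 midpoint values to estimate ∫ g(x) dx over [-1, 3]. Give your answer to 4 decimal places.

h = 1, n = 4.
h·[y(m₁) + y(m₂) + y(m₃) + y(m₄)] = 1·(5.379) = 5.3790.

5.3790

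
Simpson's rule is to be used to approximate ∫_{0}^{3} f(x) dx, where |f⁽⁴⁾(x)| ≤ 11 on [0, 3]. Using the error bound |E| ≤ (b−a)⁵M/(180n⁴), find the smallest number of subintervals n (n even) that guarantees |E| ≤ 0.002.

10

Need 2673/(180n⁴) ≤ 0.002.
n⁴ ≥ 2673/(180·0.002) = 7425 ⇒ n ≥ 9.2827, so the smallest even n is 10. (n must be even for Simpson's rule.)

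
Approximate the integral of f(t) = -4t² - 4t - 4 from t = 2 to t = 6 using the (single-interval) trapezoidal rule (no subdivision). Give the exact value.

-400

T = (b−a)/2 · [f(2) + f(6)] = 2·[(-28) + (-172)] = -400.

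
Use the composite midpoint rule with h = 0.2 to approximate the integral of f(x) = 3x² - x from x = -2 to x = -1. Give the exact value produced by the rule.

h = (-1 − (-2))/5 = 0.2.
Midpoints m₁,…,m₅ = -1.9, -1.7, -1.5, -1.3, -1.1.
f(m₁)=12.73, f(m₂)=10.37, f(m₃)=8.25, f(m₄)=6.37, f(m₅)=4.73.
h·[f(m₁) + f(m₂) + f(m₃) + f(m₄) + f(m₅)] = 0.2·(42.45) = 8.49.

8.49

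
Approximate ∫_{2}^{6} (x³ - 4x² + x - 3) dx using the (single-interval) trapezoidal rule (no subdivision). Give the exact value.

T = (b−a)/2 · [f(2) + f(6)] = 2·[(-9) + 75] = 132.

132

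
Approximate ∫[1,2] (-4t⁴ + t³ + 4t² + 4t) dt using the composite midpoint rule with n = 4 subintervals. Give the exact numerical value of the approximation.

h = (2 − 1)/4 = 0.25.
Midpoints m₁,…,m₄ = 1.125, 1.375, 1.625, 1.875.
f(m₁)=4.5791015625, f(m₂)=1.3642578125, f(m₃)=-6.5380859375, f(m₄)=-21.2841796875.
h·[f(m₁) + f(m₂) + f(m₃) + f(m₄)] = 0.25·(-21.87890625) = -5.4697265625.

-5.4697265625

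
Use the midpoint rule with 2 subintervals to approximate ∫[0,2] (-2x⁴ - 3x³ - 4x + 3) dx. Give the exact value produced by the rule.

-22.75

h = (2 − 0)/2 = 1.
Midpoints m₁,…,m₂ = 0.5, 1.5.
f(m₁)=0.5, f(m₂)=-23.25.
h·[f(m₁) + f(m₂)] = 1·(-22.75) = -22.75.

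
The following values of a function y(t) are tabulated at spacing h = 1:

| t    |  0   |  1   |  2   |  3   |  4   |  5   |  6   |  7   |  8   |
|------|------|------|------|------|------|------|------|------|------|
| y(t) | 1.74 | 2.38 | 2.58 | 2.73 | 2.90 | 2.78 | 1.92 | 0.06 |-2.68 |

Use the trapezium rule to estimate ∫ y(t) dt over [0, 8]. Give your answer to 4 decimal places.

h = 1, n = 8.
(h/2)·[y₀ + 2y₁ + 2y₂ + 2y₃ + 2y₄ + 2y₅ + 2y₆ + 2y₇ + y₈] = 0.5·(29.76) = 14.8800.

14.8800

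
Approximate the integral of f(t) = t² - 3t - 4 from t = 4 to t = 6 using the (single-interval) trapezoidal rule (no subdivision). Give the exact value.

14

T = (b−a)/2 · [f(4) + f(6)] = 1·[0 + 14] = 14.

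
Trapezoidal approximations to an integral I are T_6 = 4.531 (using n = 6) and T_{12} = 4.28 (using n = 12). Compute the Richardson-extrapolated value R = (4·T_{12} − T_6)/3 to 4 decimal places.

R = (4·T_{12} − T_6) / 3 = (4·4.28 − 4.531)/3 = (12.589)/3 = 4.1963.

4.1963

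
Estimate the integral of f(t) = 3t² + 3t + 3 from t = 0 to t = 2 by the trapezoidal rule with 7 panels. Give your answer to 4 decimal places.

20.0816

h = (2 − 0)/7 = 0.285714.
Nodes t₀,…,t₇ = 0, 0.285714, 0.571429, 0.857143, 1.142857, 1.428571, 1.714286, 2.
f(t) = 3t² + 3t + 3: f₀=3, f₁=4.102041, f₂=5.693878, f₃=7.775510, f₄=10.346939, f₅=13.408163, f₆=16.959184, f₇=21.
(h/2)·[f₀ + 2f₁ + 2f₂ + 2f₃ + 2f₄ + 2f₅ + 2f₆ + f₇] = 0.142857·(140.571429) = 20.0816.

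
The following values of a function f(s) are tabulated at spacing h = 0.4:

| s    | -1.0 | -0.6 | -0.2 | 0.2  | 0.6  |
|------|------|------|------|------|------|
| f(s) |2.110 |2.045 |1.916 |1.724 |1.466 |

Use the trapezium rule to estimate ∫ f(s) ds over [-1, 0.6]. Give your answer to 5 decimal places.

2.98920

h = 0.4, n = 4.
(h/2)·[y₀ + 2y₁ + 2y₂ + 2y₃ + y₄] = 0.2·(14.946) = 2.98920.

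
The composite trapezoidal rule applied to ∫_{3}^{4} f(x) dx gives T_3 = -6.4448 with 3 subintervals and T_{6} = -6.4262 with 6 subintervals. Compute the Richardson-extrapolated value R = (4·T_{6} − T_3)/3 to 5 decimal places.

R = (4·T_{6} − T_3) / 3 = (4·(-6.4262) − (-6.4448))/3 = (-19.2600)/3 = -6.42000.

-6.42000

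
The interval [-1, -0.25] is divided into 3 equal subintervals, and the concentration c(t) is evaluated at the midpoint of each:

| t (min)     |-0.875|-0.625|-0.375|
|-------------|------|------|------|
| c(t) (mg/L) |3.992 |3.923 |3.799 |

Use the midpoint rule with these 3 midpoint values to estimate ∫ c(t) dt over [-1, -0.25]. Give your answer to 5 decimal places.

h = 0.25, n = 3.
h·[y(m₁) + y(m₂) + y(m₃)] = 0.25·(11.714) = 2.92850.

2.92850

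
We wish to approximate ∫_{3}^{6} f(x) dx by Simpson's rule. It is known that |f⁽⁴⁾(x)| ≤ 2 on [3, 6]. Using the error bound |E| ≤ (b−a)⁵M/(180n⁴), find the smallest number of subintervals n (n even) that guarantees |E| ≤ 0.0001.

Need 486/(180n⁴) ≤ 0.0001.
n⁴ ≥ 486/(180·0.0001) = 27000 ⇒ n ≥ 12.8186, so the smallest even n is 14. (n must be even for Simpson's rule.)

14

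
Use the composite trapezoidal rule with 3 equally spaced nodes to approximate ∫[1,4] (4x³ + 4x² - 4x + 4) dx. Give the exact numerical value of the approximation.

359.25

h = (4 − 1)/2 = 1.5.
Nodes x₀,…,x₂ = 1, 2.5, 4.
f(x) = 4x³ + 4x² - 4x + 4: f₀=8, f₁=81.5, f₂=308.
(h/2)·[f₀ + 2f₁ + f₂] = 0.75·(479) = 359.25.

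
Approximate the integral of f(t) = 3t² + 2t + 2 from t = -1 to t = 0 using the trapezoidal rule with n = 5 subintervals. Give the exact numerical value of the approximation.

2.02

h = (0 − (-1))/5 = 0.2.
Nodes t₀,…,t₅ = -1, -0.8, -0.6, -0.4, -0.2, 0.
f(t) = 3t² + 2t + 2: f₀=3, f₁=2.32, f₂=1.88, f₃=1.68, f₄=1.72, f₅=2.
(h/2)·[f₀ + 2f₁ + 2f₂ + 2f₃ + 2f₄ + f₅] = 0.1·(20.2) = 2.02.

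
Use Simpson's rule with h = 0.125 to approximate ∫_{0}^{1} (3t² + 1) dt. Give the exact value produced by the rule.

h = (1 − 0)/8 = 0.125.
Nodes t₀,…,t₈ = 0, 0.125, 0.25, 0.375, 0.5, 0.625, 0.75, 0.875, 1.
f(t) = 3t² + 1: f₀=1, f₁=1.046875, f₂=1.1875, f₃=1.421875, f₄=1.75, f₅=2.171875, f₆=2.6875, f₇=3.296875, f₈=4.
(h/3)·[f₀ + 4f₁ + 2f₂ + 4f₃ + 2f₄ + 4f₅ + 2f₆ + 4f₇ + f₈] = 0.041667·(48) = 2.

2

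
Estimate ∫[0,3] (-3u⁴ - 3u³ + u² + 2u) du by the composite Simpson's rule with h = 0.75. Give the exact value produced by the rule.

h = (3 − 0)/4 = 0.75.
Nodes u₀,…,u₄ = 0, 0.75, 1.5, 2.25, 3.
f(u) = -3u⁴ - 3u³ + u² + 2u: f₀=0, f₁=-0.15234375, f₂=-20.0625, f₃=-101.49609375, f₄=-309.
(h/3)·[f₀ + 4f₁ + 2f₂ + 4f₃ + f₄] = 0.25·(-755.71875) = -188.9296875.

-188.9296875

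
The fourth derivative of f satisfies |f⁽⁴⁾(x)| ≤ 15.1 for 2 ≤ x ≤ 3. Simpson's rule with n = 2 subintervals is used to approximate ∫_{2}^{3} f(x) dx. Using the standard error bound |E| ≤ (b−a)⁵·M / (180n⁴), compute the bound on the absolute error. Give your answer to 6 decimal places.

|E| ≤ (1)⁵·15.1 / (180·2⁴) = 15.1/2880 = 0.005243.

0.005243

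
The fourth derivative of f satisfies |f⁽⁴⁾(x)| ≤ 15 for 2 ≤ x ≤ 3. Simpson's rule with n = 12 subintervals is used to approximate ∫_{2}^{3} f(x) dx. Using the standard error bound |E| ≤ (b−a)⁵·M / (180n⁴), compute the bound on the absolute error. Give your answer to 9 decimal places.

0.000004019

|E| ≤ (1)⁵·15 / (180·12⁴) = 15/3732480 = 0.000004019.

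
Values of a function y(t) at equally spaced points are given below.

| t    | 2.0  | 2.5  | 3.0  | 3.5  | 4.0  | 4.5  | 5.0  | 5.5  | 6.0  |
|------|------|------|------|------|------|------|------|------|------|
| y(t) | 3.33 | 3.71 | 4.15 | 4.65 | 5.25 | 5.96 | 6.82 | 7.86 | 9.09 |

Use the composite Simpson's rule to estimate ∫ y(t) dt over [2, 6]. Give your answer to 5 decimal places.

22.26333

h = 0.5, n = 8.
(h/3)·[y₀ + 4y₁ + 2y₂ + 4y₃ + 2y₄ + 4y₅ + 2y₆ + 4y₇ + y₈] = 0.166667·(133.58) = 22.26333.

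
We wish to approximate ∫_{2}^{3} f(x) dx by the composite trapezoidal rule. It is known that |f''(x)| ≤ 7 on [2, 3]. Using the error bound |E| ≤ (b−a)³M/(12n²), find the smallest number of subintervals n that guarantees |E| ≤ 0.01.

Need 7/(12n²) ≤ 0.01.
n² ≥ 7/(12·0.01) = 58.3333 ⇒ n ≥ 7.6376, so the smallest n is 8.

8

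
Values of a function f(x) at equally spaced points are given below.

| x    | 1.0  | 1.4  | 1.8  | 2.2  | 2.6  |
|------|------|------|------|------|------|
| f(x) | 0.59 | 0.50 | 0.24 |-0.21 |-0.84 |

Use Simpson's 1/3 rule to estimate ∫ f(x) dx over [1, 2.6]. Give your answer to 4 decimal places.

h = 0.4, n = 4.
(h/3)·[y₀ + 4y₁ + 2y₂ + 4y₃ + y₄] = 0.133333·(1.39) = 0.1853.

0.1853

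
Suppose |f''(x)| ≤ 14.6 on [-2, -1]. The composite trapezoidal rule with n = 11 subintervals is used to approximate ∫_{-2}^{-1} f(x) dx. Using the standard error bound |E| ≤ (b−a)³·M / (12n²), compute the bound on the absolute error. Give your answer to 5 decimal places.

|E| ≤ (1)³·14.6 / (12·11²) = 14.6/1452 = 0.01006.

0.01006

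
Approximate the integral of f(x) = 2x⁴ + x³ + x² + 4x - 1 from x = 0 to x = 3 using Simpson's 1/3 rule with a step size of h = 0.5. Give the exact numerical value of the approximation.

141.5

h = (3 − 0)/6 = 0.5.
Nodes x₀,…,x₆ = 0, 0.5, 1, 1.5, 2, 2.5, 3.
f(x) = 2x⁴ + x³ + x² + 4x - 1: f₀=-1, f₁=1.5, f₂=7, f₃=20.75, f₄=51, f₅=109, f₆=209.
(h/3)·[f₀ + 4f₁ + 2f₂ + 4f₃ + 2f₄ + 4f₅ + f₆] = 0.166667·(849) = 141.5.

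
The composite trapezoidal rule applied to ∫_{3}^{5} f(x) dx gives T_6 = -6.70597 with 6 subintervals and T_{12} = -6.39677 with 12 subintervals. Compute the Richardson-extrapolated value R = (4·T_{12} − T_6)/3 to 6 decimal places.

R = (4·T_{12} − T_6) / 3 = (4·(-6.39677) − (-6.70597))/3 = (-18.88111)/3 = -6.293703.

-6.293703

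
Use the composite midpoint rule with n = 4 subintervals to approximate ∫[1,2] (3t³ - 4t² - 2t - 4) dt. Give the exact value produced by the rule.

-5.1328125

h = (2 − 1)/4 = 0.25.
Midpoints m₁,…,m₄ = 1.125, 1.375, 1.625, 1.875.
f(m₁)=-7.041015625, f(m₂)=-6.513671875, f(m₃)=-4.939453125, f(m₄)=-2.037109375.
h·[f(m₁) + f(m₂) + f(m₃) + f(m₄)] = 0.25·(-20.53125) = -5.1328125.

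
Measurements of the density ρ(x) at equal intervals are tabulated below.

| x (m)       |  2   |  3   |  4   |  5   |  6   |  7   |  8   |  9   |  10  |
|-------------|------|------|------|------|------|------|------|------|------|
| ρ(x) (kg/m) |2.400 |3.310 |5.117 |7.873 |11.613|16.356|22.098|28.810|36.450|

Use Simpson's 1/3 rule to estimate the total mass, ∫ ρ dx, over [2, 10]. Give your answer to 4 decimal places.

113.9673

h = 1, n = 8.
(h/3)·[y₀ + 4y₁ + 2y₂ + 4y₃ + 2y₄ + 4y₅ + 2y₆ + 4y₇ + y₈] = 0.333333·(341.902) = 113.9673.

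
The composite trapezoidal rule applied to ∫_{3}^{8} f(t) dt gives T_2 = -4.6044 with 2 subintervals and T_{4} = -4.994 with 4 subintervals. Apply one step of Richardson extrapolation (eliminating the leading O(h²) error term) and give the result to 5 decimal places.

-5.12387

R = (4·T_{4} − T_2) / 3 = (4·(-4.994) − (-4.6044))/3 = (-15.3716)/3 = -5.12387.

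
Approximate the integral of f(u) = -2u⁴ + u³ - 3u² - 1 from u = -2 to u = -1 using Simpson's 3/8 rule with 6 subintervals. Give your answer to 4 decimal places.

-24.1505

h = (-1 − (-2))/6 = 0.166667.
Nodes u₀,…,u₆ = -2, -1.833333, -1.666667, -1.5, -1.333333, -1.166667, -1.
f(u) = -2u⁴ + u³ - 3u² - 1: f₀=-53, f₁=-39.839506, f₂=-29.395062, f₃=-21.25, f₄=-15.024691, f₅=-10.376543, f₆=-7.
(3h/8)·[f₀ + 3f₁ + 3f₂ + 2f₃ + 3f₄ + 3f₅ + f₆] = 0.0625·(-386.407407) = -24.1505.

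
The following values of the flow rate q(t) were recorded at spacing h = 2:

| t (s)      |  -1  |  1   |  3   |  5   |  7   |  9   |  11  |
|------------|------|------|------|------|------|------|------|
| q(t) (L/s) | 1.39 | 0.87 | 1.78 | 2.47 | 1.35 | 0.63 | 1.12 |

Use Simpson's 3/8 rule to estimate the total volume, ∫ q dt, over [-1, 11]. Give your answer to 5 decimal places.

16.00500

h = 2, n = 6.
(3h/8)·[y₀ + 3y₁ + 3y₂ + 2y₃ + 3y₄ + 3y₅ + y₆] = 0.75·(21.34) = 16.00500.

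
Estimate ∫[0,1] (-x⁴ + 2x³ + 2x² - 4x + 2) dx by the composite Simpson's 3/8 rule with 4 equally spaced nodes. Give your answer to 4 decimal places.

0.9630

h = (1 − 0)/3 = 0.333333.
Nodes x₀,…,x₃ = 0, 0.333333, 0.666667, 1.
f(x) = -x⁴ + 2x³ + 2x² - 4x + 2: f₀=2, f₁=0.950617, f₂=0.617284, f₃=1.
(3h/8)·[f₀ + 3f₁ + 3f₂ + f₃] = 0.125·(7.703704) = 0.9630.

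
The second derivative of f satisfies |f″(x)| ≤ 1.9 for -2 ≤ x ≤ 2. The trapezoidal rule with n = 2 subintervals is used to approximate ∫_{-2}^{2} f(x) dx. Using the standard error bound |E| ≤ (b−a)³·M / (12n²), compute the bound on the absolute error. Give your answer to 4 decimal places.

|E| ≤ (4)³·1.9 / (12·2²) = 121.6/48 = 2.5333.

2.5333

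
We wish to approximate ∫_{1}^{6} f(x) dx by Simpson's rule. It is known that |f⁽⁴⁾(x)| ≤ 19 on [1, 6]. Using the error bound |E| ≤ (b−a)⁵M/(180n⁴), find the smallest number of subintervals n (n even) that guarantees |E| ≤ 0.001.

Need 59375/(180n⁴) ≤ 0.001.
n⁴ ≥ 59375/(180·0.001) = 329861 ⇒ n ≥ 23.9653, so the smallest even n is 24. (n must be even for Simpson's rule.)

24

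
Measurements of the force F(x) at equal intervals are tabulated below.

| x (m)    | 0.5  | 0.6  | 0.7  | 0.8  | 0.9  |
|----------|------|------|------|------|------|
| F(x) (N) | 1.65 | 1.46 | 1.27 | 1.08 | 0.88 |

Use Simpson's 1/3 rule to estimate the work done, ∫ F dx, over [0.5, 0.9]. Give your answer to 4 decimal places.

0.5077

h = 0.1, n = 4.
(h/3)·[y₀ + 4y₁ + 2y₂ + 4y₃ + y₄] = 0.033333·(15.23) = 0.5077.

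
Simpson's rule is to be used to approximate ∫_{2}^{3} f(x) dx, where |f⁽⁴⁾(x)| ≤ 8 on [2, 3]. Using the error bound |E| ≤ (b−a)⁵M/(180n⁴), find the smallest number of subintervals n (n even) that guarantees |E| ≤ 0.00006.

Need 8/(180n⁴) ≤ 0.00006.
n⁴ ≥ 8/(180·0.00006) = 740.741 ⇒ n ≥ 5.2169, so the smallest even n is 6. (n must be even for Simpson's rule.)

6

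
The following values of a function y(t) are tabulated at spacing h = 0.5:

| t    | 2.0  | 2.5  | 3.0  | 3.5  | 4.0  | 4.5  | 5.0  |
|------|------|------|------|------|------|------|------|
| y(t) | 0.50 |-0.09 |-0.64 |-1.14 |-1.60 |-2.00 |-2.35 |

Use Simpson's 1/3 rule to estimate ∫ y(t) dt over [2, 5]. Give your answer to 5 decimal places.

-3.20833

h = 0.5, n = 6.
(h/3)·[y₀ + 4y₁ + 2y₂ + 4y₃ + 2y₄ + 4y₅ + y₆] = 0.166667·(-19.25) = -3.20833.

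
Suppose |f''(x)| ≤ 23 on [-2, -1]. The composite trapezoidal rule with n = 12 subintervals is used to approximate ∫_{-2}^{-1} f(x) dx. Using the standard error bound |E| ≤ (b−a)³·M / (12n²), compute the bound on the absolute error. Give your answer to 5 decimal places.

|E| ≤ (1)³·23 / (12·12²) = 23/1728 = 0.01331.

0.01331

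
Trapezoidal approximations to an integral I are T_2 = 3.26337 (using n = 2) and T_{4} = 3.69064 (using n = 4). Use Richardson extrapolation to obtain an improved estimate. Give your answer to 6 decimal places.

R = (4·T_{4} − T_2) / 3 = (4·3.69064 − 3.26337)/3 = (11.49919)/3 = 3.833063.

3.833063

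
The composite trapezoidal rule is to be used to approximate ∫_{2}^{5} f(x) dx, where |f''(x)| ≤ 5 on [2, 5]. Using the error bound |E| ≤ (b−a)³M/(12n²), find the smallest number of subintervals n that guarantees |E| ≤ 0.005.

48

Need 135/(12n²) ≤ 0.005.
n² ≥ 135/(12·0.005) = 2250 ⇒ n ≥ 47.4342, so the smallest n is 48.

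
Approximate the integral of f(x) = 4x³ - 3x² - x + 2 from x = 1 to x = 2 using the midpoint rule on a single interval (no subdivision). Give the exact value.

7.25

M = (b−a)·f(1.5) = 1·(7.25) = 7.25.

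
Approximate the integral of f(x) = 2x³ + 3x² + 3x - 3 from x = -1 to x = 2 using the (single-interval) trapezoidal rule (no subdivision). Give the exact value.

T = (b−a)/2 · [f(-1) + f(2)] = 1.5·[(-5) + 31] = 39.

39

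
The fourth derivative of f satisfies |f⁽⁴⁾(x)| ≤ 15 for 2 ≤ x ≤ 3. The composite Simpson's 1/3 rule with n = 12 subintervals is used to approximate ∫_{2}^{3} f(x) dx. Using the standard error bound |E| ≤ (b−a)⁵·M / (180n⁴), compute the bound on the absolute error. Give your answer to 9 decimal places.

0.000004019

|E| ≤ (1)⁵·15 / (180·12⁴) = 15/3732480 = 0.000004019.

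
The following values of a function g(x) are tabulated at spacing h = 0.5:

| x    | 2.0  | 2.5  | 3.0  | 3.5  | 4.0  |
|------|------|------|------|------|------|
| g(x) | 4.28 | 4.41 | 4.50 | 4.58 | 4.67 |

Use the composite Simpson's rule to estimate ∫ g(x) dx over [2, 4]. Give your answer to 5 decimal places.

h = 0.5, n = 4.
(h/3)·[y₀ + 4y₁ + 2y₂ + 4y₃ + y₄] = 0.166667·(53.91) = 8.98500.

8.98500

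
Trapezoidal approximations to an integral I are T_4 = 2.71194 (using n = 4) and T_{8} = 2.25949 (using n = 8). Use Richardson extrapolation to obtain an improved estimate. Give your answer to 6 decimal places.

R = (4·T_{8} − T_4) / 3 = (4·2.25949 − 2.71194)/3 = (6.32602)/3 = 2.108673.

2.108673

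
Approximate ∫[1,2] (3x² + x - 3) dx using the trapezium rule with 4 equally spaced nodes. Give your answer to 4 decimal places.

5.5556

h = (2 − 1)/3 = 0.333333.
Nodes x₀,…,x₃ = 1, 1.333333, 1.666667, 2.
f(x) = 3x² + x - 3: f₀=1, f₁=3.666667, f₂=7, f₃=11.
(h/2)·[f₀ + 2f₁ + 2f₂ + f₃] = 0.166667·(33.333333) = 5.5556.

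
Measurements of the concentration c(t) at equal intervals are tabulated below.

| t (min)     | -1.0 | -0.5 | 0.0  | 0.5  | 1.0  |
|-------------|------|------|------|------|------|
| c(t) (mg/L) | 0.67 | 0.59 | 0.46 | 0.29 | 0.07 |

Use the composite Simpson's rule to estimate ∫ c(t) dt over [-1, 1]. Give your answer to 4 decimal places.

0.8633

h = 0.5, n = 4.
(h/3)·[y₀ + 4y₁ + 2y₂ + 4y₃ + y₄] = 0.166667·(5.18) = 0.8633.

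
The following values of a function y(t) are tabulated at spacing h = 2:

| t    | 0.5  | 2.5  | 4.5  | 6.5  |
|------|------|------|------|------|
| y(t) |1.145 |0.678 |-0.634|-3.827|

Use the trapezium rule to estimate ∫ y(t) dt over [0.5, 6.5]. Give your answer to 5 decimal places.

-2.59400

h = 2, n = 3.
(h/2)·[y₀ + 2y₁ + 2y₂ + y₃] = 1·(-2.594) = -2.59400.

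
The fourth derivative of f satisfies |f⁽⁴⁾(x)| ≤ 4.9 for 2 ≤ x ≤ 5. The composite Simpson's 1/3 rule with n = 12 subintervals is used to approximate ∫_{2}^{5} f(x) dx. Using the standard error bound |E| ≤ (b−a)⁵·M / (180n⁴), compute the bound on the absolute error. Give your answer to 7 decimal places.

|E| ≤ (3)⁵·4.9 / (180·12⁴) = 1190.7/3732480 = 0.0003190.

0.0003190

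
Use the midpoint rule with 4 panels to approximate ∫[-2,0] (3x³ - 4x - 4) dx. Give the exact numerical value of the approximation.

h = (0 − (-2))/4 = 0.5.
Midpoints m₁,…,m₄ = -1.75, -1.25, -0.75, -0.25.
f(m₁)=-13.078125, f(m₂)=-4.859375, f(m₃)=-2.265625, f(m₄)=-3.046875.
h·[f(m₁) + f(m₂) + f(m₃) + f(m₄)] = 0.5·(-23.25) = -11.625.

-11.625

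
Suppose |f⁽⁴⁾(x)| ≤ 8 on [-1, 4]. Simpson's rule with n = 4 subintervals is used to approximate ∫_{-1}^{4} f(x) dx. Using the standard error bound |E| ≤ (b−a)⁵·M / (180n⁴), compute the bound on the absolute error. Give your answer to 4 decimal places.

|E| ≤ (5)⁵·8 / (180·4⁴) = 25000/46080 = 0.5425.

0.5425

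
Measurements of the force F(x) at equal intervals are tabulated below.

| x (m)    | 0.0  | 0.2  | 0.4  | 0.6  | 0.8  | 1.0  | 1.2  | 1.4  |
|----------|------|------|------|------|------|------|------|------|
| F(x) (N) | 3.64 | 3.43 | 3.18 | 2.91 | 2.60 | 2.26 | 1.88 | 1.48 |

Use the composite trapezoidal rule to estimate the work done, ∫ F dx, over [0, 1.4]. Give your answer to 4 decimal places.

h = 0.2, n = 7.
(h/2)·[y₀ + 2y₁ + 2y₂ + 2y₃ + 2y₄ + 2y₅ + 2y₆ + y₇] = 0.1·(37.64) = 3.7640.

3.7640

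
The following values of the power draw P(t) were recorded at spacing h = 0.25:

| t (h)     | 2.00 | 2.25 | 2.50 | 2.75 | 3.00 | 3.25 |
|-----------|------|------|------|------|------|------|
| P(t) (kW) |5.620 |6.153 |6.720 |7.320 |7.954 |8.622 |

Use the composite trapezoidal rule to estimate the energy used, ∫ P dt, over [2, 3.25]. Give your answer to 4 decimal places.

h = 0.25, n = 5.
(h/2)·[y₀ + 2y₁ + 2y₂ + 2y₃ + 2y₄ + y₅] = 0.125·(70.536) = 8.8170.

8.8170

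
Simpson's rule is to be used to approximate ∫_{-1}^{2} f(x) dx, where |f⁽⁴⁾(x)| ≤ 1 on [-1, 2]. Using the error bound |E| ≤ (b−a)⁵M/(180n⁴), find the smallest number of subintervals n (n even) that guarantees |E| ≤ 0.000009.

Need 243/(180n⁴) ≤ 0.000009.
n⁴ ≥ 243/(180·0.000009) = 150000 ⇒ n ≥ 19.6799, so the smallest even n is 20. (n must be even for Simpson's rule.)

20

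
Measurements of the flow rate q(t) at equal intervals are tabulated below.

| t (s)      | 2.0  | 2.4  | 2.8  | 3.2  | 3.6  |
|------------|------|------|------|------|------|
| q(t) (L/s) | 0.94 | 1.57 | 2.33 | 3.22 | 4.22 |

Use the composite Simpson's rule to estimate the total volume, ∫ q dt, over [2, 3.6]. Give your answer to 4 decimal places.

3.8640

h = 0.4, n = 4.
(h/3)·[y₀ + 4y₁ + 2y₂ + 4y₃ + y₄] = 0.133333·(28.98) = 3.8640.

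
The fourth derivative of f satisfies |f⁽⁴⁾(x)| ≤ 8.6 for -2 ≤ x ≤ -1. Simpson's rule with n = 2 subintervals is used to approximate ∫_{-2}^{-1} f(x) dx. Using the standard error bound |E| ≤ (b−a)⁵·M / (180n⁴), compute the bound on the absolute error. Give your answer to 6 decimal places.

0.002986

|E| ≤ (1)⁵·8.6 / (180·2⁴) = 8.6/2880 = 0.002986.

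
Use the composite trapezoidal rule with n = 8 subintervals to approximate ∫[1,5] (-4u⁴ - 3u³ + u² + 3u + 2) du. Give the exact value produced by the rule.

h = (5 − 1)/8 = 0.5.
Nodes u₀,…,u₈ = 1, 1.5, 2, 2.5, 3, 3.5, 4, 4.5, 5.
f(u) = -4u⁴ - 3u³ + u² + 3u + 2: f₀=-1, f₁=-21.625, f₂=-76, f₃=-187.375, f₄=-385, f₅=-704.125, f₆=-1186, f₇=-1877.875, f₈=-2833.
(h/2)·[f₀ + 2f₁ + 2f₂ + 2f₃ + 2f₄ + 2f₅ + 2f₆ + 2f₇ + f₈] = 0.25·(-11710) = -2927.5.

-2927.5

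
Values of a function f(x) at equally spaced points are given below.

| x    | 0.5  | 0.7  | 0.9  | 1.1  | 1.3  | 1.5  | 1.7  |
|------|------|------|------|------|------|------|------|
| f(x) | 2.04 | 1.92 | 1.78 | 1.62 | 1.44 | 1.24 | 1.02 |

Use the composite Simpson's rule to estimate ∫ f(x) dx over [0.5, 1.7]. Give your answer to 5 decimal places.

1.90800

h = 0.2, n = 6.
(h/3)·[y₀ + 4y₁ + 2y₂ + 4y₃ + 2y₄ + 4y₅ + y₆] = 0.066667·(28.62) = 1.90800.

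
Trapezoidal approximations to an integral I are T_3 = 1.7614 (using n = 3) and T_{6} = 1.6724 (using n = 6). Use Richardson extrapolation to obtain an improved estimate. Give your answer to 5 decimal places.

R = (4·T_{6} − T_3) / 3 = (4·1.6724 − 1.7614)/3 = (4.9282)/3 = 1.64273.

1.64273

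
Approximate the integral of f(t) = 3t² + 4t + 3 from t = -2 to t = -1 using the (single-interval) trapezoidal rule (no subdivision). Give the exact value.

4.5

T = (b−a)/2 · [f(-2) + f(-1)] = 0.5·[7 + 2] = 4.5.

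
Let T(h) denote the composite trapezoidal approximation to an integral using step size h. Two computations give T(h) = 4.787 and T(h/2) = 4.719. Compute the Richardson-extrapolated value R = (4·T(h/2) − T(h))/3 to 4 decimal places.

4.6963

R = (4·T(h/2) − T(h)) / 3 = (4·4.719 − 4.787)/3 = (14.089)/3 = 4.6963.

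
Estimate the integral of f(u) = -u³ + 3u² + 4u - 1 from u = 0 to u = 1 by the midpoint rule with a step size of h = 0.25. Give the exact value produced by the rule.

1.7421875

h = (1 − 0)/4 = 0.25.
Midpoints m₁,…,m₄ = 0.125, 0.375, 0.625, 0.875.
f(m₁)=-0.455078125, f(m₂)=0.869140625, f(m₃)=2.427734375, f(m₄)=4.126953125.
h·[f(m₁) + f(m₂) + f(m₃) + f(m₄)] = 0.25·(6.96875) = 1.7421875.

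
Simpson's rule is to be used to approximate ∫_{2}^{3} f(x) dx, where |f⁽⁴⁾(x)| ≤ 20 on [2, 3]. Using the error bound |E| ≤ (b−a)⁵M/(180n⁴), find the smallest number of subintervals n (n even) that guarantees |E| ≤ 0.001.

Need 20/(180n⁴) ≤ 0.001.
n⁴ ≥ 20/(180·0.001) = 111.111 ⇒ n ≥ 3.2467, so the smallest even n is 4. (n must be even for Simpson's rule.)

4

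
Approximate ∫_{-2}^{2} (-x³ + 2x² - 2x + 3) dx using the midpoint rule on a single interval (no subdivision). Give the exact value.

M = (b−a)·f(0) = 4·(3) = 12.

12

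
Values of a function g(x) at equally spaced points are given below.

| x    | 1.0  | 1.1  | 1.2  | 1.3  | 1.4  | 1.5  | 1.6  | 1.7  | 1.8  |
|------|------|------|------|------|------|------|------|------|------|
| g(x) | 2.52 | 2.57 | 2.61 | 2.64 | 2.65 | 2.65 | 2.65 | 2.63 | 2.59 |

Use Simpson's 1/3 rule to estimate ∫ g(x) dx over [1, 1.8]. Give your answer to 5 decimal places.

2.09633

h = 0.1, n = 8.
(h/3)·[y₀ + 4y₁ + 2y₂ + 4y₃ + 2y₄ + 4y₅ + 2y₆ + 4y₇ + y₈] = 0.033333·(62.89) = 2.09633.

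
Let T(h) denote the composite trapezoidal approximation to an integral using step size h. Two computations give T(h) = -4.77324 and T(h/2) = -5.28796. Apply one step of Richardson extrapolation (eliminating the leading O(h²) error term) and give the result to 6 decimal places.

-5.459533

R = (4·T(h/2) − T(h)) / 3 = (4·(-5.28796) − (-4.77324))/3 = (-16.37860)/3 = -5.459533.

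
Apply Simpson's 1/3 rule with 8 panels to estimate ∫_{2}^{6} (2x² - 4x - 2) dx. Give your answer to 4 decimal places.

66.6667

h = (6 − 2)/8 = 0.5.
Nodes x₀,…,x₈ = 2, 2.5, 3, 3.5, 4, 4.5, 5, 5.5, 6.
f(x) = 2x² - 4x - 2: f₀=-2, f₁=0.5, f₂=4, f₃=8.5, f₄=14, f₅=20.5, f₆=28, f₇=36.5, f₈=46.
(h/3)·[f₀ + 4f₁ + 2f₂ + 4f₃ + 2f₄ + 4f₅ + 2f₆ + 4f₇ + f₈] = 0.166667·(400) = 66.6667.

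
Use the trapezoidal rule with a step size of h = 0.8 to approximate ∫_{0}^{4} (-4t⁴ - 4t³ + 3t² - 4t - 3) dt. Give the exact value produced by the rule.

h = (4 − 0)/5 = 0.8.
Nodes t₀,…,t₅ = 0, 0.8, 1.6, 2.4, 3.2, 4.
f(t) = -4t⁴ - 4t³ + 3t² - 4t - 3: f₀=-3, f₁=-7.9664, f₂=-44.3184, f₃=-183.3264, f₄=-535.5824, f₅=-1251.
(h/2)·[f₀ + 2f₁ + 2f₂ + 2f₃ + 2f₄ + f₅] = 0.4·(-2796.3872) = -1118.55488.

-1118.55488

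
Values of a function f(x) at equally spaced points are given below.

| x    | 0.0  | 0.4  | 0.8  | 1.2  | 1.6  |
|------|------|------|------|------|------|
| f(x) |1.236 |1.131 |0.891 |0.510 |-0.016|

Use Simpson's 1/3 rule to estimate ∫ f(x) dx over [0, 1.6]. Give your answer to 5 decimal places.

1.27547

h = 0.4, n = 4.
(h/3)·[y₀ + 4y₁ + 2y₂ + 4y₃ + y₄] = 0.133333·(9.566) = 1.27547.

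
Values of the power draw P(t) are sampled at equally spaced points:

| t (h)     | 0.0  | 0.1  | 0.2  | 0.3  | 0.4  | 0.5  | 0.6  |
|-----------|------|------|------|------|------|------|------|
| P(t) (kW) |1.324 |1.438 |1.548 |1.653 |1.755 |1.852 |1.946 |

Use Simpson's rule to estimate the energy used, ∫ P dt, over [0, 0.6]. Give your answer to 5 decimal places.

0.98827

h = 0.1, n = 6.
(h/3)·[y₀ + 4y₁ + 2y₂ + 4y₃ + 2y₄ + 4y₅ + y₆] = 0.033333·(29.648) = 0.98827.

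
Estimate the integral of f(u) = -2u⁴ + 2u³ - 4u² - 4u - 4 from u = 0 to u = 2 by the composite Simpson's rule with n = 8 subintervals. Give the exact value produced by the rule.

h = (2 − 0)/8 = 0.25.
Nodes u₀,…,u₈ = 0, 0.25, 0.5, 0.75, 1, 1.25, 1.5, 1.75, 2.
f(u) = -2u⁴ + 2u³ - 4u² - 4u - 4: f₀=-4, f₁=-5.2265625, f₂=-6.875, f₃=-9.0390625, f₄=-12, f₅=-16.2265625, f₆=-22.375, f₇=-31.2890625, f₈=-44.
(h/3)·[f₀ + 4f₁ + 2f₂ + 4f₃ + 2f₄ + 4f₅ + 2f₆ + 4f₇ + f₈] = 0.083333·(-377.625) = -31.46875.

-31.46875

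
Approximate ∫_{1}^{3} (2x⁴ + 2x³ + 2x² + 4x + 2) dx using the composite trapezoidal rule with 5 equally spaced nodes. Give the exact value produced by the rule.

179.625

h = (3 − 1)/4 = 0.5.
Nodes x₀,…,x₄ = 1, 1.5, 2, 2.5, 3.
f(x) = 2x⁴ + 2x³ + 2x² + 4x + 2: f₀=12, f₁=29.375, f₂=66, f₃=133.875, f₄=248.
(h/2)·[f₀ + 2f₁ + 2f₂ + 2f₃ + f₄] = 0.25·(718.5) = 179.625.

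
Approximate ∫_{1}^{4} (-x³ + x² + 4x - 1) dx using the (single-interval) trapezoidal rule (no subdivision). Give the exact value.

T = (b−a)/2 · [f(1) + f(4)] = 1.5·[3 + (-33)] = -45.

-45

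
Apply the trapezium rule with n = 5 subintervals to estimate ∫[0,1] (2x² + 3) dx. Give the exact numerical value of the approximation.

h = (1 − 0)/5 = 0.2.
Nodes x₀,…,x₅ = 0, 0.2, 0.4, 0.6, 0.8, 1.
f(x) = 2x² + 3: f₀=3, f₁=3.08, f₂=3.32, f₃=3.72, f₄=4.28, f₅=5.
(h/2)·[f₀ + 2f₁ + 2f₂ + 2f₃ + 2f₄ + f₅] = 0.1·(36.8) = 3.68.

3.68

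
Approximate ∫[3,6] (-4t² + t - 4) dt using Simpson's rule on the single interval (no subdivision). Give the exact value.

S = (b−a)/6 · [f(3) + 4f(4.5) + f(6)] = 0.5·[(-37) + 4·(-80.5) + (-142)] = -250.5.

-250.5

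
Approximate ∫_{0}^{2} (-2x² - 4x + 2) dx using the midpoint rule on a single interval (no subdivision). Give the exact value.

-8

M = (b−a)·f(1) = 2·(-4) = -8.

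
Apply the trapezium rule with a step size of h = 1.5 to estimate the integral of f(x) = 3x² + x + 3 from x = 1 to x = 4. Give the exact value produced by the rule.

h = (4 − 1)/2 = 1.5.
Nodes x₀,…,x₂ = 1, 2.5, 4.
f(x) = 3x² + x + 3: f₀=7, f₁=24.25, f₂=55.
(h/2)·[f₀ + 2f₁ + f₂] = 0.75·(110.5) = 82.875.

82.875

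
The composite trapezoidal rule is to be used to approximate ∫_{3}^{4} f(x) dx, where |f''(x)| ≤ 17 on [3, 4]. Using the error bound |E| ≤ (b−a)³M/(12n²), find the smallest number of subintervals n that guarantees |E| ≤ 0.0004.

Need 17/(12n²) ≤ 0.0004.
n² ≥ 17/(12·0.0004) = 3541.67 ⇒ n ≥ 59.5119, so the smallest n is 60.

60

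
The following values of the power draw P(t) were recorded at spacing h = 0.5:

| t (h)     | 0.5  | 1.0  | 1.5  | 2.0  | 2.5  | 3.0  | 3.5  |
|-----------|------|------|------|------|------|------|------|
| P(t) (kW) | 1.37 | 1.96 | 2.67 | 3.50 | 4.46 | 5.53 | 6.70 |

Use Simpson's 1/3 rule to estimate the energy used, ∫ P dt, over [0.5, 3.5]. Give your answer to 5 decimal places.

h = 0.5, n = 6.
(h/3)·[y₀ + 4y₁ + 2y₂ + 4y₃ + 2y₄ + 4y₅ + y₆] = 0.166667·(66.29) = 11.04833.

11.04833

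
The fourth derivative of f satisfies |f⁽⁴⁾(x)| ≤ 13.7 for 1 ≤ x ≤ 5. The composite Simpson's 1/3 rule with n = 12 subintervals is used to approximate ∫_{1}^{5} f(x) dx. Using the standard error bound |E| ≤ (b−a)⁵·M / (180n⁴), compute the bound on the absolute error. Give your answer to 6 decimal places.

0.003759

|E| ≤ (4)⁵·13.7 / (180·12⁴) = 14028.8/3732480 = 0.003759.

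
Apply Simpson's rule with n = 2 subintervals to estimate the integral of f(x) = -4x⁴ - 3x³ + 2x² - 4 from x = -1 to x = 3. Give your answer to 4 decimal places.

-286.6667

h = (3 − (-1))/2 = 2.
Nodes x₀,…,x₂ = -1, 1, 3.
f(x) = -4x⁴ - 3x³ + 2x² - 4: f₀=-3, f₁=-9, f₂=-391.
(h/3)·[f₀ + 4f₁ + f₂] = 0.666667·(-430) = -286.6667.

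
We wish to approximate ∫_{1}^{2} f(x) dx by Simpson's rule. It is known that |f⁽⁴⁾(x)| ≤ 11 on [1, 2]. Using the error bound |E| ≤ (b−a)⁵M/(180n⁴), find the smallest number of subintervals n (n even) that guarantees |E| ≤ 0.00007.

Need 11/(180n⁴) ≤ 0.00007.
n⁴ ≥ 11/(180·0.00007) = 873.016 ⇒ n ≥ 5.4357, so the smallest even n is 6. (n must be even for Simpson's rule.)

6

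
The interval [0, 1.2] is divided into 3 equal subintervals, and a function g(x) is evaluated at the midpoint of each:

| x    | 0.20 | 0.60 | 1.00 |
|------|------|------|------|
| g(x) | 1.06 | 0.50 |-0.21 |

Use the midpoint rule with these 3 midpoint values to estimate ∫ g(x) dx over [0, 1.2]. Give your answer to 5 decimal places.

h = 0.4, n = 3.
h·[y(m₁) + y(m₂) + y(m₃)] = 0.4·(1.35) = 0.54000.

0.54000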